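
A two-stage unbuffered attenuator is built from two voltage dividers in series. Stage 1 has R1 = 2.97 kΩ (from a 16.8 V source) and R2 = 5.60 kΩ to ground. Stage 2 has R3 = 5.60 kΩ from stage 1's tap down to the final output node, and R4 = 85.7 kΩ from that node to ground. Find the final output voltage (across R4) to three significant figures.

Stage 2 presents R3+R4 = 91.30 kΩ as a load on stage 1's tap.
Stage 1's lower leg becomes R2‖(R3+R4) = 5.276 kΩ, so V_mid = 16.8 × 5.276/8.246 = 10.75 V.
Stage 2 is itself unloaded: V_out = V_mid × R4/(R3+R4) = 10.75 × 85.7/91.30 = 10.1 V.

V_out ≈ 10.1 V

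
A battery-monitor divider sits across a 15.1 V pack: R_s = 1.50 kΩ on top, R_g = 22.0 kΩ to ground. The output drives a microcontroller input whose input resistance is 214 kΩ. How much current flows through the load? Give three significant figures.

R_g‖R_L = 19.95 kΩ; V_out = 15.1 × 19.95/21.45 = 14.04 V.
I_L = V_out / R_L = 14.04 / 214 kΩ = 0.0656 mA.

I_L ≈ 0.0656 mA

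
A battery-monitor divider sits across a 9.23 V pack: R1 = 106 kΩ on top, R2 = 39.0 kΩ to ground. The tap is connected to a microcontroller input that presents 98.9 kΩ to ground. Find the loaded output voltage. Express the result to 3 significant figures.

V_out ≈ 1.93 V

The load sits in parallel with R2: R2‖R_L = (39.0 × 98.9) / (39.0 + 98.9) = 27.97 kΩ.
V_out = 9.23 × 27.97 / (106 + 27.97) = 9.23 × 27.97/134.0 = 1.93 V.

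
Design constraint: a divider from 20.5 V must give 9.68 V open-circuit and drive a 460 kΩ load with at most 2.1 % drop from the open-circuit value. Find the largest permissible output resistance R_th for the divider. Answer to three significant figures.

R_th ≤ 9.87 kΩ

Loading drop = R_th/(R_th + R_L) ≤ 0.0210, so R_th ≤ R_L · ε/(1−ε) = 460 kΩ × 0.0210/0.9790 = 9.87 kΩ.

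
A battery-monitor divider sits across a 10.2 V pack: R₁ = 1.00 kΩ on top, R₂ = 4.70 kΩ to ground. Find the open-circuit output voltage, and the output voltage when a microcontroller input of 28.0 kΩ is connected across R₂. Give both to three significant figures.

Open-circuit: V = 10.2 × 4.70/(1.00 + 4.70) = 8.41 V.
With the load, R₂ becomes R₂‖R_L = 4.024 kΩ, so V = 10.2 × 4.024/5.024 = 8.17 V.

Unloaded: 8.41 V; loaded: 8.17 V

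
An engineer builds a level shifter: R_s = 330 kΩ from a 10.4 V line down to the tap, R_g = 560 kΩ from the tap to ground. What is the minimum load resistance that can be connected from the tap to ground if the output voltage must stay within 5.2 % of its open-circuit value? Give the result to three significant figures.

Output resistance R_th = R_s‖R_g = (330 × 560)/890.0 = 207.6 kΩ.
The fractional drop is R_th/(R_th + R_L); requiring this ≤ 0.0520 gives R_L ≥ R_th(1/0.0520 − 1) = 207.6 × 18.23 = 3.79 MΩ.

R_L(min) ≈ 3.79 MΩ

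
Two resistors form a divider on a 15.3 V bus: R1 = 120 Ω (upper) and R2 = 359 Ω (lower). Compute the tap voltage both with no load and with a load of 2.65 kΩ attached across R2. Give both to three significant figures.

Unloaded: 11.5 V; loaded: 11.1 V

Open-circuit: V = 15.3 × 359/(120 + 359) = 11.5 V.
With the load, R2 becomes R2‖R_L = 316.2 Ω, so V = 15.3 × 316.2/436.2 = 11.1 V.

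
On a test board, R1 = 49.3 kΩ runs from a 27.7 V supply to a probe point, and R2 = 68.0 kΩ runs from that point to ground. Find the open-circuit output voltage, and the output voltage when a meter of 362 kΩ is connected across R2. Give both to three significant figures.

Unloaded: 16.1 V; loaded: 14.9 V

Open-circuit: V = 27.7 × 68.0/(49.3 + 68.0) = 16.1 V.
With the load, R2 becomes R2‖R_L = 57.25 kΩ, so V = 27.7 × 57.25/106.5 = 14.9 V.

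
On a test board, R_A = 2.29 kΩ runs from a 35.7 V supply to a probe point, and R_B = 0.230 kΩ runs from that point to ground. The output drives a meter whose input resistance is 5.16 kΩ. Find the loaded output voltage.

The load sits in parallel with R_B: R_B‖R_L = (230 × 5160) / (230 + 5160) = 220.2 Ω.
V_out = 35.7 × 220.2 / (2290 + 220.2) = 35.7 × 220.2/2510 = 3.13 V.
(Unloaded it would have been 3.26 V.)

V_out ≈ 3.13 V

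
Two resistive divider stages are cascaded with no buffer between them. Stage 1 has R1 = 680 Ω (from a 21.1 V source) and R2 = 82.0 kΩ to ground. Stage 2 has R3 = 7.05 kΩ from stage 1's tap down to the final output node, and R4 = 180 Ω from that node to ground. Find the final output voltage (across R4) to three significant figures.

Stage 2 presents R3+R4 = 7230 Ω as a load on stage 1's tap.
Stage 1's lower leg becomes R2‖(R3+R4) = 6644 Ω, so V_mid = 21.1 × 6644/7324 = 19.14 V.
Stage 2 is itself unloaded: V_out = V_mid × R4/(R3+R4) = 19.14 × 180/7230 = 0.477 V.

V_out ≈ 0.477 V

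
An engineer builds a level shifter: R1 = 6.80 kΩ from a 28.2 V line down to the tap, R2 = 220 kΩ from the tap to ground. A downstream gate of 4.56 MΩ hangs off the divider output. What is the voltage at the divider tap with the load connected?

V_out ≈ 27.3 V

The load sits in parallel with R2: R2‖R_L = (220 × 4560) / (220 + 4560) = 209.9 kΩ.
V_out = 28.2 × 209.9 / (6.80 + 209.9) = 28.2 × 209.9/216.7 = 27.3 V.
(Unloaded it would have been 27.4 V.)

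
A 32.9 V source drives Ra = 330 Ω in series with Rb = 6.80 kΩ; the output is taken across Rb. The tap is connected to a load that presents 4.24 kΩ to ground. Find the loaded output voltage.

V_out ≈ 29.2 V

The load sits in parallel with Rb: Rb‖R_L = (6800 × 4240) / (6800 + 4240) = 2612 Ω.
V_out = 32.9 × 2612 / (330 + 2612) = 32.9 × 2612/2942 = 29.2 V.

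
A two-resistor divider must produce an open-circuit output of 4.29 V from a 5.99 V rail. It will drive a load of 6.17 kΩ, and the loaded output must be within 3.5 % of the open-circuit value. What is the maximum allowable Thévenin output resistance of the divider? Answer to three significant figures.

R_th ≤ 224 Ω

Loading drop = R_th/(R_th + R_L) ≤ 0.0350, so R_th ≤ R_L · ε/(1−ε) = 6.17 kΩ × 0.0350/0.9650 = 224 Ω.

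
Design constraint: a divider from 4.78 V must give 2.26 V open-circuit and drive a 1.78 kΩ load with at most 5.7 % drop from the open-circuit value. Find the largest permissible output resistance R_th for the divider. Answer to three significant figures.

Loading drop = R_th/(R_th + R_L) ≤ 0.0570, so R_th ≤ R_L · ε/(1−ε) = 1.78 kΩ × 0.0570/0.9430 = 108 Ω.
(Any R1, R2 with R2/(R1+R2) = 0.473 and R1‖R2 ≤ 108 Ω will meet the spec.)

R_th ≤ 108 Ω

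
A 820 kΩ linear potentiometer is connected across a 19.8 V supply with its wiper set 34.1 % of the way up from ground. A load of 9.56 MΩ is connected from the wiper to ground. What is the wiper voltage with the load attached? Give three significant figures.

V ≈ 6.62 V

The wiper splits the pot into (1−α)R = 540.4 kΩ above and αR = 279.6 kΩ below.
Lower section ‖ load = 271.7 kΩ.
V_wiper = 19.8 × 271.7/(540.4 + 271.7) = 6.62 V.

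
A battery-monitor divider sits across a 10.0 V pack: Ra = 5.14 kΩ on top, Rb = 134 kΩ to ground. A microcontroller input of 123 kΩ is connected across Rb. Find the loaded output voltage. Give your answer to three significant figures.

The load sits in parallel with Rb: Rb‖R_L = (134 × 123) / (134 + 123) = 64.13 kΩ.
V_out = 10.0 × 64.13 / (5.14 + 64.13) = 10.0 × 64.13/69.27 = 9.26 V.
(Unloaded it would have been 9.63 V.)

V_out ≈ 9.26 V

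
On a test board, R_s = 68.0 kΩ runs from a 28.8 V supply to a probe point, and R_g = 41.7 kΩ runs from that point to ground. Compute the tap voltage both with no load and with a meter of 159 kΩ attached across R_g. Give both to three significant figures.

Unloaded: 10.9 V; loaded: 9.42 V

Open-circuit: V = 28.8 × 41.7/(68.0 + 41.7) = 10.9 V.
With the load, R_g becomes R_g‖R_L = 33.04 kΩ, so V = 28.8 × 33.04/101.0 = 9.42 V.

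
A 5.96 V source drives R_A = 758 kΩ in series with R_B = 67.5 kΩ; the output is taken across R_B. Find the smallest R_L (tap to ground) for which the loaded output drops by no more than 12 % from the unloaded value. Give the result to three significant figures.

Output resistance R_th = R_A‖R_B = (758 × 67.5)/825.5 = 61.98 kΩ.
The fractional drop is R_th/(R_th + R_L); requiring this ≤ 0.120 gives R_L ≥ R_th(1/0.120 − 1) = 61.98 × 7.333 = 455 kΩ.

R_L(min) ≈ 455 kΩ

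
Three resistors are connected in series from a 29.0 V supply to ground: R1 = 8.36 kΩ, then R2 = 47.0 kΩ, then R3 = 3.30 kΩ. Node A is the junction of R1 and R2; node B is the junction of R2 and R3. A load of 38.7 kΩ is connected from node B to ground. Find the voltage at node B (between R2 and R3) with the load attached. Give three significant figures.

V ≈ 1.51 V

At node B, R3 is in parallel with the load: R3‖R_L = 3.041 kΩ.
Below node A the resistance is R2 + (R3‖R_L) = 50.04 kΩ, so V_A = 29.0 × 50.04/58.40 = 24.85 V.
Then V_B = V_A × (R3‖R_L)/(R2 + R3‖R_L) = 24.85 × 3.041/50.04 = 1.51 V.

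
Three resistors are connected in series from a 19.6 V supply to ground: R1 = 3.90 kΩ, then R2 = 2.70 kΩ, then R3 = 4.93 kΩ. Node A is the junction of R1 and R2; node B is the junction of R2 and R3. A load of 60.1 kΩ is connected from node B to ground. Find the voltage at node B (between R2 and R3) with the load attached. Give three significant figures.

V ≈ 8.00 V

At node B, R3 is in parallel with the load: R3‖R_L = 4.556 kΩ.
Below node A the resistance is R2 + (R3‖R_L) = 7.256 kΩ, so V_A = 19.6 × 7.256/11.16 = 12.75 V.
Then V_B = V_A × (R3‖R_L)/(R2 + R3‖R_L) = 12.75 × 4.556/7.256 = 8.00 V.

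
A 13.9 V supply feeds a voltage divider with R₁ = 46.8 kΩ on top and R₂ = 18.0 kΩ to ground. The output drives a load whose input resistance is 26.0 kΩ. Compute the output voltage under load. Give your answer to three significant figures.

V_out ≈ 2.57 V

The load sits in parallel with R₂: R₂‖R_L = (18.0 × 26.0) / (18.0 + 26.0) = 10.64 kΩ.
V_out = 13.9 × 10.64 / (46.8 + 10.64) = 13.9 × 10.64/57.44 = 2.57 V.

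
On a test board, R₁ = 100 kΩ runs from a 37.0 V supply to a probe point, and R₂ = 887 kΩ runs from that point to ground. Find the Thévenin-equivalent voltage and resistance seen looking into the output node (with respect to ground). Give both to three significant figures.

V_th = 33.3 V, R_th = 89.9 kΩ

V_th is the open-circuit tap voltage: 37.0 × 887/(100 + 887) = 33.3 V.
With the supply zeroed, R₁ and R₂ appear in parallel from the tap: R_th = R₁‖R₂ = (100 × 887)/987.0 = 89.9 kΩ.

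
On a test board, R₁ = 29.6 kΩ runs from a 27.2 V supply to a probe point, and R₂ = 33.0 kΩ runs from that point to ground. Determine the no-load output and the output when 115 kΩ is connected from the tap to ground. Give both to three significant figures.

Open-circuit: V = 27.2 × 33.0/(29.6 + 33.0) = 14.3 V.
With the load, R₂ becomes R₂‖R_L = 25.64 kΩ, so V = 27.2 × 25.64/55.24 = 12.6 V.

Unloaded: 14.3 V; loaded: 12.6 V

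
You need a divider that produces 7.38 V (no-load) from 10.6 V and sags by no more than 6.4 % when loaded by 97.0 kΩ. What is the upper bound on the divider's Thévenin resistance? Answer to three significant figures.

R_th ≤ 6.63 kΩ

Loading drop = R_th/(R_th + R_L) ≤ 0.0640, so R_th ≤ R_L · ε/(1−ε) = 97.0 kΩ × 0.0640/0.9360 = 6.63 kΩ.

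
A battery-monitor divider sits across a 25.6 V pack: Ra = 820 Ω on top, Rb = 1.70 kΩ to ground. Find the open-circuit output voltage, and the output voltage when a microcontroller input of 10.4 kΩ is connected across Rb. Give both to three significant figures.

Open-circuit: V = 25.6 × 1700/(820 + 1700) = 17.3 V.
With the load, Rb becomes Rb‖R_L = 1461 Ω, so V = 25.6 × 1461/2281 = 16.4 V.

Unloaded: 17.3 V; loaded: 16.4 V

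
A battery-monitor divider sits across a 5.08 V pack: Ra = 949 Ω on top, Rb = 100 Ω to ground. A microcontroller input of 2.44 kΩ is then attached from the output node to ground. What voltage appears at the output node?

The load sits in parallel with Rb: Rb‖R_L = (100 × 2440) / (100 + 2440) = 96.06 Ω.
V_out = 5.08 × 96.06 / (949 + 96.06) = 5.08 × 96.06/1045 = 0.467 V.

V_out ≈ 0.467 V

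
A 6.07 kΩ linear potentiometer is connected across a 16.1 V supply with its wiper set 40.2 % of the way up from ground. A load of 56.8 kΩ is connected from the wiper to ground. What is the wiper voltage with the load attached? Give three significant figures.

V ≈ 6.31 V

The wiper splits the pot into (1−α)R = 3.630 kΩ above and αR = 2.440 kΩ below.
Lower section ‖ load = 2.340 kΩ.
V_wiper = 16.1 × 2.340/(3.630 + 2.340) = 6.31 V.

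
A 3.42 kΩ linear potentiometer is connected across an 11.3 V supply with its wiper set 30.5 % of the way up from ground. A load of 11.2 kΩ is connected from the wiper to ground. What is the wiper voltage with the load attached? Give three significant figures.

V ≈ 3.24 V

The wiper splits the pot into (1−α)R = 2.377 kΩ above and αR = 1.043 kΩ below.
Lower section ‖ load = 0.9542 kΩ.
V_wiper = 11.3 × 0.9542/(2.377 + 0.9542) = 3.24 V.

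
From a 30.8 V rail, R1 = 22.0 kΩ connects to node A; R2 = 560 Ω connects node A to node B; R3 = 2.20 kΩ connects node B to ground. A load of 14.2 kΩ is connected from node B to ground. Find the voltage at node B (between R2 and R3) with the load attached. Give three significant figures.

V ≈ 2.40 V

At node B, R3 is in parallel with the load: R3‖R_L = 1905 Ω.
Below node A the resistance is R2 + (R3‖R_L) = 2465 Ω, so V_A = 30.8 × 2465/24460 = 3.103 V.
Then V_B = V_A × (R3‖R_L)/(R2 + R3‖R_L) = 3.103 × 1905/2465 = 2.40 V.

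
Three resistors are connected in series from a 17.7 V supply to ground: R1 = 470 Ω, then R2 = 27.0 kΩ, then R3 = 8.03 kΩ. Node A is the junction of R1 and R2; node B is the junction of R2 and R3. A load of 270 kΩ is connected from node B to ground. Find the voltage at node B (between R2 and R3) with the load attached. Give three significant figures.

V ≈ 3.91 V

At node B, R3 is in parallel with the load: R3‖R_L = 7798 Ω.
Below node A the resistance is R2 + (R3‖R_L) = 34800 Ω, so V_A = 17.7 × 34800/35270 = 17.46 V.
Then V_B = V_A × (R3‖R_L)/(R2 + R3‖R_L) = 17.46 × 7798/34800 = 3.91 V.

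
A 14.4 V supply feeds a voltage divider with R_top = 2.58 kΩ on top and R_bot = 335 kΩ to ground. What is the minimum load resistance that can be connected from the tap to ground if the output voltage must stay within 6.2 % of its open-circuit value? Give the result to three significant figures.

Output resistance R_th = R_top‖R_bot = (2.58 × 335)/337.6 = 2.560 kΩ.
The fractional drop is R_th/(R_th + R_L); requiring this ≤ 0.0620 gives R_L ≥ R_th(1/0.0620 − 1) = 2.560 × 15.13 = 38.7 kΩ.

R_L(min) ≈ 38.7 kΩ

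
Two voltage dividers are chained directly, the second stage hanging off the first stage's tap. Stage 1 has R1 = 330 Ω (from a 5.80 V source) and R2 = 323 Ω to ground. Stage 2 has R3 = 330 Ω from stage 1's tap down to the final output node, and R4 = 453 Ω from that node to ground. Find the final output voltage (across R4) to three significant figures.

V_out ≈ 1.37 V

Stage 2 presents R3+R4 = 783.0 Ω as a load on stage 1's tap.
Stage 1's lower leg becomes R2‖(R3+R4) = 228.7 Ω, so V_mid = 5.80 × 228.7/558.7 = 2.374 V.
Stage 2 is itself unloaded: V_out = V_mid × R4/(R3+R4) = 2.374 × 453/783.0 = 1.37 V.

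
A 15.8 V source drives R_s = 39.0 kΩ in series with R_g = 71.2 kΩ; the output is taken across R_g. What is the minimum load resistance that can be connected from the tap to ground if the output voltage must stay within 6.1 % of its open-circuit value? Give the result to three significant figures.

R_L(min) ≈ 388 kΩ

Output resistance R_th = R_s‖R_g = (39.0 × 71.2)/110.2 = 25.20 kΩ.
The fractional drop is R_th/(R_th + R_L); requiring this ≤ 0.0610 gives R_L ≥ R_th(1/0.0610 − 1) = 25.20 × 15.39 = 388 kΩ.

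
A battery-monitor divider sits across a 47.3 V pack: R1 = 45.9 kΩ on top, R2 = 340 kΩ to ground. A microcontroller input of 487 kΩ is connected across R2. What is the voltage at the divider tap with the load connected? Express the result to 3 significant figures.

V_out ≈ 38.5 V

The load sits in parallel with R2: R2‖R_L = (340 × 487) / (340 + 487) = 200.2 kΩ.
V_out = 47.3 × 200.2 / (45.9 + 200.2) = 47.3 × 200.2/246.1 = 38.5 V.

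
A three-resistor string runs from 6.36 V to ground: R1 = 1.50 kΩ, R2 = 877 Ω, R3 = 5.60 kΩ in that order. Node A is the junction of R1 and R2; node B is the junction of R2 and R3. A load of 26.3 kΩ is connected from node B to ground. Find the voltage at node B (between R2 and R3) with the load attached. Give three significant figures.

V ≈ 4.20 V

At node B, R3 is in parallel with the load: R3‖R_L = 4617 Ω.
Below node A the resistance is R2 + (R3‖R_L) = 5494 Ω, so V_A = 6.36 × 5494/6994 = 4.996 V.
Then V_B = V_A × (R3‖R_L)/(R2 + R3‖R_L) = 4.996 × 4617/5494 = 4.20 V.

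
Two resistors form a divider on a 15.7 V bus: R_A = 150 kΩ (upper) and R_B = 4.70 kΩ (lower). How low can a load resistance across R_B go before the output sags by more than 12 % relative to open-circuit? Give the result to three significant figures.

Output resistance R_th = R_A‖R_B = (150 × 4.70)/154.7 = 4.557 kΩ.
The fractional drop is R_th/(R_th + R_L); requiring this ≤ 0.120 gives R_L ≥ R_th(1/0.120 − 1) = 4.557 × 7.333 = 33.4 kΩ.

R_L(min) ≈ 33.4 kΩ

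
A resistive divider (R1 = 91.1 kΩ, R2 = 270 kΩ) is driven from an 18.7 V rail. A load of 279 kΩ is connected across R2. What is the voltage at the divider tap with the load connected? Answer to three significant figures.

The load sits in parallel with R2: R2‖R_L = (270 × 279) / (270 + 279) = 137.2 kΩ.
V_out = 18.7 × 137.2 / (91.1 + 137.2) = 18.7 × 137.2/228.3 = 11.2 V.
(Unloaded it would have been 14.0 V.)

V_out ≈ 11.2 V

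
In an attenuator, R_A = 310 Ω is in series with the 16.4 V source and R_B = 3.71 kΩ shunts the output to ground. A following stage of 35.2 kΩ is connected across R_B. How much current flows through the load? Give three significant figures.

R_B‖R_L = 3356 Ω; V_out = 16.4 × 3356/3666 = 15.01 V.
I_L = V_out / R_L = 15.01 / 35.2 kΩ = 0.427 mA.

I_L ≈ 0.427 mA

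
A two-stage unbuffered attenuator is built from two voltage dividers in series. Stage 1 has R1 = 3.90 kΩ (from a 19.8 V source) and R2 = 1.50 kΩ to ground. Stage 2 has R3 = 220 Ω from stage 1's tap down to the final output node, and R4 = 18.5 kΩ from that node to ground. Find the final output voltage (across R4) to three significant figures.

V_out ≈ 5.14 V

Stage 2 presents R3+R4 = 18720 Ω as a load on stage 1's tap.
Stage 1's lower leg becomes R2‖(R3+R4) = 1389 Ω, so V_mid = 19.8 × 1389/5289 = 5.199 V.
Stage 2 is itself unloaded: V_out = V_mid × R4/(R3+R4) = 5.199 × 18500/18720 = 5.14 V.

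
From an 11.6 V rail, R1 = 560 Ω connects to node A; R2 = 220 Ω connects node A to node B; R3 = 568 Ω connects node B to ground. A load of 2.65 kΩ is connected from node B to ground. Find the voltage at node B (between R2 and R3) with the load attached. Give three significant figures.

At node B, R3 is in parallel with the load: R3‖R_L = 467.7 Ω.
Below node A the resistance is R2 + (R3‖R_L) = 687.7 Ω, so V_A = 11.6 × 687.7/1248 = 6.394 V.
Then V_B = V_A × (R3‖R_L)/(R2 + R3‖R_L) = 6.394 × 467.7/687.7 = 4.35 V.

V ≈ 4.35 V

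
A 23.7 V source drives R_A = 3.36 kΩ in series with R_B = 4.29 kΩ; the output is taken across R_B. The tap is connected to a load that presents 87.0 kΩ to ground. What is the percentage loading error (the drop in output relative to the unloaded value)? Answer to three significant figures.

The divider's output (Thévenin) resistance is R_A‖R_B = 1.884 kΩ.
Fractional drop under load = R_th/(R_th + R_L) = 1.884 / (1.884 + 87.0) = 0.02120.
So the output falls by 2.12 %.

2.12 %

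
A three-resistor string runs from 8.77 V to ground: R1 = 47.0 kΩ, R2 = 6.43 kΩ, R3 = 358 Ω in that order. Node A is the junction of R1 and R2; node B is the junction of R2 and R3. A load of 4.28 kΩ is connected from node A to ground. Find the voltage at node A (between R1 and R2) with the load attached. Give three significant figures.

Below node A the series string R2+R3 = 6788 Ω sits in parallel with the 4280 Ω load: 2625 Ω.
V_A = 8.77 × 2625/(47000 + 2625) = 0.464 V.

V ≈ 0.464 V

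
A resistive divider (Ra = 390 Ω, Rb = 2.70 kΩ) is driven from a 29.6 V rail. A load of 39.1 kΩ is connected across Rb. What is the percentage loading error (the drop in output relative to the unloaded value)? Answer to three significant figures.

0.864 %

The divider's output (Thévenin) resistance is Ra‖Rb = 340.8 Ω.
Fractional drop under load = R_th/(R_th + R_L) = 340.8 / (340.8 + 39100) = 0.008640.
So the output falls by 0.864 %.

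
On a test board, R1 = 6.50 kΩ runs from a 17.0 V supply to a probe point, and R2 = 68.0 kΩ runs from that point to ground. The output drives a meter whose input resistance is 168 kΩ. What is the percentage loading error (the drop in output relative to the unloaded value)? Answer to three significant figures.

The divider's output (Thévenin) resistance is R1‖R2 = 5.933 kΩ.
Fractional drop under load = R_th/(R_th + R_L) = 5.933 / (5.933 + 168) = 0.03411.
So the output falls by 3.41 %.

3.41 %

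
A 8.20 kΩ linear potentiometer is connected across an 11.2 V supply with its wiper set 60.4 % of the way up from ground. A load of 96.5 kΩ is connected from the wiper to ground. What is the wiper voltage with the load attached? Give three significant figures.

V ≈ 6.63 V

The wiper splits the pot into (1−α)R = 3.247 kΩ above and αR = 4.953 kΩ below.
Lower section ‖ load = 4.711 kΩ.
V_wiper = 11.2 × 4.711/(3.247 + 4.711) = 6.63 V.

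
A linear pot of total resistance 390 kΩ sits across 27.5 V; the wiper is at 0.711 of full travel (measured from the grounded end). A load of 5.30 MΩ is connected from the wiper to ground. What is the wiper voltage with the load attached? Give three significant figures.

V ≈ 19.3 V

The wiper splits the pot into (1−α)R = 112.7 kΩ above and αR = 277.3 kΩ below.
Lower section ‖ load = 263.5 kΩ.
V_wiper = 27.5 × 263.5/(112.7 + 263.5) = 19.3 V.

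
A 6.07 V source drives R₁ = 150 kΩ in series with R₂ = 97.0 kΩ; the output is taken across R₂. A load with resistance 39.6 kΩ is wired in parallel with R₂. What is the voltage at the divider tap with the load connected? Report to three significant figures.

V_out ≈ 0.958 V

The load sits in parallel with R₂: R₂‖R_L = (97.0 × 39.6) / (97.0 + 39.6) = 28.12 kΩ.
V_out = 6.07 × 28.12 / (150 + 28.12) = 6.07 × 28.12/178.1 = 0.958 V.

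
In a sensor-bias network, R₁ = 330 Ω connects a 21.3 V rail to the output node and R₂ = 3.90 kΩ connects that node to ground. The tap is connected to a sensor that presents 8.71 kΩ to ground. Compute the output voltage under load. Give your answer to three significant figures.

The load sits in parallel with R₂: R₂‖R_L = (3900 × 8710) / (3900 + 8710) = 2694 Ω.
V_out = 21.3 × 2694 / (330 + 2694) = 21.3 × 2694/3024 = 19.0 V.

V_out ≈ 19.0 V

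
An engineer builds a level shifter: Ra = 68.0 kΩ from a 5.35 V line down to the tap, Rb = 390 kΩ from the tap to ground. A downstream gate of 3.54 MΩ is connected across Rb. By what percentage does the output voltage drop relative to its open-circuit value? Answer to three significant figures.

The divider's output (Thévenin) resistance is Ra‖Rb = 57.90 kΩ.
Fractional drop under load = R_th/(R_th + R_L) = 57.90 / (57.90 + 3540) = 0.01609.
So the output falls by 1.61 %.

1.61 %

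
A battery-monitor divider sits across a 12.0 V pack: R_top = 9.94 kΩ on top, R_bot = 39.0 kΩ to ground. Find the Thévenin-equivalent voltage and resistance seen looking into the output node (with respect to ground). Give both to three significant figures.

V_th = 9.56 V, R_th = 7.92 kΩ

V_th is the open-circuit tap voltage: 12.0 × 39.0/(9.94 + 39.0) = 9.56 V.
With the supply zeroed, R_top and R_bot appear in parallel from the tap: R_th = R_top‖R_bot = (9.94 × 39.0)/48.94 = 7.92 kΩ.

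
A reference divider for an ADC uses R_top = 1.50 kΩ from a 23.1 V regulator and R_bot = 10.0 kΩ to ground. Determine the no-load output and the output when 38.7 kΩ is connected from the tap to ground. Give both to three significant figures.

Unloaded: 20.1 V; loaded: 19.4 V

Open-circuit: V = 23.1 × 10.0/(1.50 + 10.0) = 20.1 V.
With the load, R_bot becomes R_bot‖R_L = 7.947 kΩ, so V = 23.1 × 7.947/9.447 = 19.4 V.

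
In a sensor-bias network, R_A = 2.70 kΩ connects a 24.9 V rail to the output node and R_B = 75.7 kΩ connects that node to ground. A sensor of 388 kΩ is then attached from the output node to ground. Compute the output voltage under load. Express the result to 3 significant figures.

V_out ≈ 23.9 V

The load sits in parallel with R_B: R_B‖R_L = (75.7 × 388) / (75.7 + 388) = 63.34 kΩ.
V_out = 24.9 × 63.34 / (2.70 + 63.34) = 24.9 × 63.34/66.04 = 23.9 V.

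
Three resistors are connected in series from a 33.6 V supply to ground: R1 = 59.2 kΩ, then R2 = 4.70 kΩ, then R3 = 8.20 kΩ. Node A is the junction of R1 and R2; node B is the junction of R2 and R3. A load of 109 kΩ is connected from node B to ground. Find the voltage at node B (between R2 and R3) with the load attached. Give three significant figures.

V ≈ 3.58 V

At node B, R3 is in parallel with the load: R3‖R_L = 7.626 kΩ.
Below node A the resistance is R2 + (R3‖R_L) = 12.33 kΩ, so V_A = 33.6 × 12.33/71.53 = 5.790 V.
Then V_B = V_A × (R3‖R_L)/(R2 + R3‖R_L) = 5.790 × 7.626/12.33 = 3.58 V.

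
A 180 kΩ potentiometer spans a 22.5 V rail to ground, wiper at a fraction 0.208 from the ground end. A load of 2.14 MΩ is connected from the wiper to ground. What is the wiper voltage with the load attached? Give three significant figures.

V ≈ 4.62 V

The wiper splits the pot into (1−α)R = 142.6 kΩ above and αR = 37.44 kΩ below.
Lower section ‖ load = 36.80 kΩ.
V_wiper = 22.5 × 36.80/(142.6 + 36.80) = 4.62 V.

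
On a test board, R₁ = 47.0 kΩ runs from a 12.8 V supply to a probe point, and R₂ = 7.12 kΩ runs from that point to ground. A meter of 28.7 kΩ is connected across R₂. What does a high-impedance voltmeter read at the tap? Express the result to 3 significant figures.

V_out ≈ 1.39 V

The load sits in parallel with R₂: R₂‖R_L = (7.12 × 28.7) / (7.12 + 28.7) = 5.705 kΩ.
V_out = 12.8 × 5.705 / (47.0 + 5.705) = 12.8 × 5.705/52.70 = 1.39 V.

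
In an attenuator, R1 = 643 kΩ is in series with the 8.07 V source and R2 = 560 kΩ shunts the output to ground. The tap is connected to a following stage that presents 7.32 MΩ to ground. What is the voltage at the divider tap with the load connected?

V_out ≈ 3.61 V

The load sits in parallel with R2: R2‖R_L = (560 × 7320) / (560 + 7320) = 520.2 kΩ.
V_out = 8.07 × 520.2 / (643 + 520.2) = 8.07 × 520.2/1163 = 3.61 V.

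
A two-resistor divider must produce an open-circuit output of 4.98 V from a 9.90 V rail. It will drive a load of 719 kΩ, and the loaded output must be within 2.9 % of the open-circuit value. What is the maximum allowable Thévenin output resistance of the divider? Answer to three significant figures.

Loading drop = R_th/(R_th + R_L) ≤ 0.0290, so R_th ≤ R_L · ε/(1−ε) = 719 kΩ × 0.0290/0.9710 = 21.5 kΩ.
(Any R1, R2 with R2/(R1+R2) = 0.503 and R1‖R2 ≤ 21.5 kΩ will meet the spec.)

R_th ≤ 21.5 kΩ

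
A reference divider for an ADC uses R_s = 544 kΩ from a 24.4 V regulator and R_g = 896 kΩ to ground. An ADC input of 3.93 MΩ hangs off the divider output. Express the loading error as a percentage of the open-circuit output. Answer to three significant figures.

The divider's output (Thévenin) resistance is R_s‖R_g = 338.5 kΩ.
Fractional drop under load = R_th/(R_th + R_L) = 338.5 / (338.5 + 3930) = 0.07930.
So the output falls by 7.93 %.

7.93 %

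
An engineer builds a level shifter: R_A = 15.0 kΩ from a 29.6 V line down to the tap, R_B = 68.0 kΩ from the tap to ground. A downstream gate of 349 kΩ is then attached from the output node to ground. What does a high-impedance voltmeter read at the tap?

The load sits in parallel with R_B: R_B‖R_L = (68.0 × 349) / (68.0 + 349) = 56.91 kΩ.
V_out = 29.6 × 56.91 / (15.0 + 56.91) = 29.6 × 56.91/71.91 = 23.4 V.

V_out ≈ 23.4 V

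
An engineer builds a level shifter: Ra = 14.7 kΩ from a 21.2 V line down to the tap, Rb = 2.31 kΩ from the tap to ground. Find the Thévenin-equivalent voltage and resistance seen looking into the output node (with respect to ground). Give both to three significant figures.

V_th = 2.88 V, R_th = 2.00 kΩ

V_th is the open-circuit tap voltage: 21.2 × 2.31/(14.7 + 2.31) = 2.88 V.
With the supply zeroed, Ra and Rb appear in parallel from the tap: R_th = Ra‖Rb = (14.7 × 2.31)/17.01 = 2.00 kΩ.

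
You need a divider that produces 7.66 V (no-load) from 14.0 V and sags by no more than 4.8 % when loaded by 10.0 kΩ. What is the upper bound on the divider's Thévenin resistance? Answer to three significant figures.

R_th ≤ 504 Ω

Loading drop = R_th/(R_th + R_L) ≤ 0.0480, so R_th ≤ R_L · ε/(1−ε) = 10.0 kΩ × 0.0480/0.9520 = 504 Ω.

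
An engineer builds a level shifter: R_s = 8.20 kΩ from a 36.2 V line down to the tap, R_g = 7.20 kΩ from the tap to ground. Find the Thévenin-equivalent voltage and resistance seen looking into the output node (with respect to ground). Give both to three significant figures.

V_th is the open-circuit tap voltage: 36.2 × 7.20/(8.20 + 7.20) = 16.9 V.
With the supply zeroed, R_s and R_g appear in parallel from the tap: R_th = R_s‖R_g = (8.20 × 7.20)/15.40 = 3.83 kΩ.

V_th = 16.9 V, R_th = 3.83 kΩ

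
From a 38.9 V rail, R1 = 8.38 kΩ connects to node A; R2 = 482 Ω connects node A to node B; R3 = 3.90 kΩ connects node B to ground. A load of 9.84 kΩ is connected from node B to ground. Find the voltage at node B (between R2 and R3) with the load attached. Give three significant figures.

V ≈ 9.32 V

At node B, R3 is in parallel with the load: R3‖R_L = 2793 Ω.
Below node A the resistance is R2 + (R3‖R_L) = 3275 Ω, so V_A = 38.9 × 3275/11660 = 10.93 V.
Then V_B = V_A × (R3‖R_L)/(R2 + R3‖R_L) = 10.93 × 2793/3275 = 9.32 V.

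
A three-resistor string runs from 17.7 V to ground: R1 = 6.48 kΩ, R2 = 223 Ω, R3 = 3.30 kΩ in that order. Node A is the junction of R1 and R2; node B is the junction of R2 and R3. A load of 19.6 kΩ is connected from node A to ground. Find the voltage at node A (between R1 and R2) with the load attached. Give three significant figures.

Below node A the series string R2+R3 = 3523 Ω sits in parallel with the 19600 Ω load: 2986 Ω.
V_A = 17.7 × 2986/(6480 + 2986) = 5.58 V.

V ≈ 5.58 V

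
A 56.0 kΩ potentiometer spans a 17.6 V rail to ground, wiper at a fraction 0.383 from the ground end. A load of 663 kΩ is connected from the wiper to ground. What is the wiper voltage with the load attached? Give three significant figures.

V ≈ 6.61 V

The wiper splits the pot into (1−α)R = 34.55 kΩ above and αR = 21.45 kΩ below.
Lower section ‖ load = 20.78 kΩ.
V_wiper = 17.6 × 20.78/(34.55 + 20.78) = 6.61 V.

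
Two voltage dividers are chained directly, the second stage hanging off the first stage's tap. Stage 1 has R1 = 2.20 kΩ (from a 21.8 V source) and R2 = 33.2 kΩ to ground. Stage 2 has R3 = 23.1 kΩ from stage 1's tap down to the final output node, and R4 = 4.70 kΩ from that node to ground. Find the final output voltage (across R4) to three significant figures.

V_out ≈ 3.22 V

Stage 2 presents R3+R4 = 27.80 kΩ as a load on stage 1's tap.
Stage 1's lower leg becomes R2‖(R3+R4) = 15.13 kΩ, so V_mid = 21.8 × 15.13/17.33 = 19.03 V.
Stage 2 is itself unloaded: V_out = V_mid × R4/(R3+R4) = 19.03 × 4.70/27.80 = 3.22 V.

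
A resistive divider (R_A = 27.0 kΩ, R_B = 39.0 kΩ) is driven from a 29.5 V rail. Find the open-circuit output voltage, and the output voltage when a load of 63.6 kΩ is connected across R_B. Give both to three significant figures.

Unloaded: 17.4 V; loaded: 13.9 V

Open-circuit: V = 29.5 × 39.0/(27.0 + 39.0) = 17.4 V.
With the load, R_B becomes R_B‖R_L = 24.18 kΩ, so V = 29.5 × 24.18/51.18 = 13.9 V.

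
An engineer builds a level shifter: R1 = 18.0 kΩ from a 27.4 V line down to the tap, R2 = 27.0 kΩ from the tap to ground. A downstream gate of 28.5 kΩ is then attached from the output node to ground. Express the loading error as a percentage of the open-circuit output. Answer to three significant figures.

The divider's output (Thévenin) resistance is R1‖R2 = 10.80 kΩ.
Fractional drop under load = R_th/(R_th + R_L) = 10.80 / (10.80 + 28.5) = 0.2748.
So the output falls by 27.5 %.

27.5 %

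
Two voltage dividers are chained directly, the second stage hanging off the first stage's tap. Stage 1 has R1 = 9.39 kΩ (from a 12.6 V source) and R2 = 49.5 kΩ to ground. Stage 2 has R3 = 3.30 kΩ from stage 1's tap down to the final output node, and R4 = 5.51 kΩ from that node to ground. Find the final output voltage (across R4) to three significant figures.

Stage 2 presents R3+R4 = 8.810 kΩ as a load on stage 1's tap.
Stage 1's lower leg becomes R2‖(R3+R4) = 7.479 kΩ, so V_mid = 12.6 × 7.479/16.87 = 5.586 V.
Stage 2 is itself unloaded: V_out = V_mid × R4/(R3+R4) = 5.586 × 5.51/8.810 = 3.49 V.

V_out ≈ 3.49 V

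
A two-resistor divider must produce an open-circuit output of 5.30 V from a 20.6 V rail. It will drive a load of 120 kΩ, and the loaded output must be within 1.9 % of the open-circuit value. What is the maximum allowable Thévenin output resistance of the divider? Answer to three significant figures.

R_th ≤ 2.32 kΩ

Loading drop = R_th/(R_th + R_L) ≤ 0.0190, so R_th ≤ R_L · ε/(1−ε) = 120 kΩ × 0.0190/0.9810 = 2.32 kΩ.
(Any R1, R2 with R2/(R1+R2) = 0.257 and R1‖R2 ≤ 2.32 kΩ will meet the spec.)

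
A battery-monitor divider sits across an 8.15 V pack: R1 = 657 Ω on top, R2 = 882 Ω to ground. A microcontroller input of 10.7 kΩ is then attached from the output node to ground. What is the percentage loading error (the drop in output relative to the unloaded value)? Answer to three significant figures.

3.40 %

The divider's output (Thévenin) resistance is R1‖R2 = 376.5 Ω.
Fractional drop under load = R_th/(R_th + R_L) = 376.5 / (376.5 + 10700) = 0.03399.
So the output falls by 3.40 %.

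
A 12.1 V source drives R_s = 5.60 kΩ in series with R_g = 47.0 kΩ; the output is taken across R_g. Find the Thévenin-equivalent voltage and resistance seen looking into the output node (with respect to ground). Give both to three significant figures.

V_th is the open-circuit tap voltage: 12.1 × 47.0/(5.60 + 47.0) = 10.8 V.
With the supply zeroed, R_s and R_g appear in parallel from the tap: R_th = R_s‖R_g = (5.60 × 47.0)/52.60 = 5.00 kΩ.

V_th = 10.8 V, R_th = 5.00 kΩ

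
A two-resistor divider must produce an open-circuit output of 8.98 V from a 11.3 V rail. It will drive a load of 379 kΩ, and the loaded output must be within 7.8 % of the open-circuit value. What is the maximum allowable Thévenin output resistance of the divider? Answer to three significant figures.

R_th ≤ 32.1 kΩ

Loading drop = R_th/(R_th + R_L) ≤ 0.0780, so R_th ≤ R_L · ε/(1−ε) = 379 kΩ × 0.0780/0.9220 = 32.1 kΩ.
(Any R1, R2 with R2/(R1+R2) = 0.795 and R1‖R2 ≤ 32.1 kΩ will meet the spec.)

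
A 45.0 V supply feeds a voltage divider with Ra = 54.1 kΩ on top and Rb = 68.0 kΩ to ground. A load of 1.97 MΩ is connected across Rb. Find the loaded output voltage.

V_out ≈ 24.7 V

The load sits in parallel with Rb: Rb‖R_L = (68.0 × 1970) / (68.0 + 1970) = 65.73 kΩ.
V_out = 45.0 × 65.73 / (54.1 + 65.73) = 45.0 × 65.73/119.8 = 24.7 V.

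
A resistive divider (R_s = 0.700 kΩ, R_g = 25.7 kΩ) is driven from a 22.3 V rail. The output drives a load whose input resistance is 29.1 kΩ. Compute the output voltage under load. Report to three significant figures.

V_out ≈ 21.2 V

The load sits in parallel with R_g: R_g‖R_L = (25700 × 29100) / (25700 + 29100) = 13650 Ω.
V_out = 22.3 × 13650 / (700 + 13650) = 22.3 × 13650/14350 = 21.2 V.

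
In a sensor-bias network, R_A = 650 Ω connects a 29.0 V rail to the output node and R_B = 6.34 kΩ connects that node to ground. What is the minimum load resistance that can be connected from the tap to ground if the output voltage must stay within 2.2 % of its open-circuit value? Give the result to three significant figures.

Output resistance R_th = R_A‖R_B = (650 × 6340)/6990 = 589.6 Ω.
The fractional drop is R_th/(R_th + R_L); requiring this ≤ 0.0220 gives R_L ≥ R_th(1/0.0220 − 1) = 589.6 × 44.45 = 26.2 kΩ.

R_L(min) ≈ 26.2 kΩ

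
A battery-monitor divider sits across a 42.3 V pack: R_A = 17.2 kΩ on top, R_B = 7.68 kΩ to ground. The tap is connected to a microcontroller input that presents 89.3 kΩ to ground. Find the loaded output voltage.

V_out ≈ 12.3 V

The load sits in parallel with R_B: R_B‖R_L = (7.68 × 89.3) / (7.68 + 89.3) = 7.072 kΩ.
V_out = 42.3 × 7.072 / (17.2 + 7.072) = 42.3 × 7.072/24.27 = 12.3 V.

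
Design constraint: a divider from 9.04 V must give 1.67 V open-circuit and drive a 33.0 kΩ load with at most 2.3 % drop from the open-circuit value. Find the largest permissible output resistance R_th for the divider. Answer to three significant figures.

Loading drop = R_th/(R_th + R_L) ≤ 0.0230, so R_th ≤ R_L · ε/(1−ε) = 33.0 kΩ × 0.0230/0.9770 = 777 Ω.
(Any R1, R2 with R2/(R1+R2) = 0.185 and R1‖R2 ≤ 777 Ω will meet the spec.)

R_th ≤ 777 Ω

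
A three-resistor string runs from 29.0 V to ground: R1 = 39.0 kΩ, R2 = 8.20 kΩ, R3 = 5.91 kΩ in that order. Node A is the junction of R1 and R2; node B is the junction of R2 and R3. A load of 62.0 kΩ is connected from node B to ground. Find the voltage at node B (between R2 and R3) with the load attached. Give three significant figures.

At node B, R3 is in parallel with the load: R3‖R_L = 5.396 kΩ.
Below node A the resistance is R2 + (R3‖R_L) = 13.60 kΩ, so V_A = 29.0 × 13.60/52.60 = 7.496 V.
Then V_B = V_A × (R3‖R_L)/(R2 + R3‖R_L) = 7.496 × 5.396/13.60 = 2.98 V.

V ≈ 2.98 V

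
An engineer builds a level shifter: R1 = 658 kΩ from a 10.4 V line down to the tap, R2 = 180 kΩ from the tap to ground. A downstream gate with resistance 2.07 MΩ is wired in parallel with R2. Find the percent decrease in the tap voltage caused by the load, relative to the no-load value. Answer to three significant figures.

6.39 %

The divider's output (Thévenin) resistance is R1‖R2 = 141.3 kΩ.
Fractional drop under load = R_th/(R_th + R_L) = 141.3 / (141.3 + 2070) = 0.06391.
So the output falls by 6.39 %.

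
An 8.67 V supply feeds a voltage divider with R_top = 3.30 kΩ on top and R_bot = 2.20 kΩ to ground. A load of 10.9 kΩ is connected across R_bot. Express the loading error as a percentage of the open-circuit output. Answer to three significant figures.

The divider's output (Thévenin) resistance is R_top‖R_bot = 1.320 kΩ.
Fractional drop under load = R_th/(R_th + R_L) = 1.320 / (1.320 + 10.9) = 0.1080.
So the output falls by 10.8 %.

10.8 %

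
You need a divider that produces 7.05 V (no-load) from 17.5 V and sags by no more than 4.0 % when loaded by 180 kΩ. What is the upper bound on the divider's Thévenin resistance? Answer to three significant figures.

Loading drop = R_th/(R_th + R_L) ≤ 0.0400, so R_th ≤ R_L · ε/(1−ε) = 180 kΩ × 0.0400/0.9600 = 7.50 kΩ.
(Any R1, R2 with R2/(R1+R2) = 0.403 and R1‖R2 ≤ 7.50 kΩ will meet the spec.)

R_th ≤ 7.50 kΩ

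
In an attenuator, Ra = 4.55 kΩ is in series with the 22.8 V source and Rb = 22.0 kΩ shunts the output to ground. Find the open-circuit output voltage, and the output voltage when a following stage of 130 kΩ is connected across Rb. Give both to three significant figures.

Unloaded: 18.9 V; loaded: 18.4 V

Open-circuit: V = 22.8 × 22.0/(4.55 + 22.0) = 18.9 V.
With the load, Rb becomes Rb‖R_L = 18.82 kΩ, so V = 22.8 × 18.82/23.37 = 18.4 V.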